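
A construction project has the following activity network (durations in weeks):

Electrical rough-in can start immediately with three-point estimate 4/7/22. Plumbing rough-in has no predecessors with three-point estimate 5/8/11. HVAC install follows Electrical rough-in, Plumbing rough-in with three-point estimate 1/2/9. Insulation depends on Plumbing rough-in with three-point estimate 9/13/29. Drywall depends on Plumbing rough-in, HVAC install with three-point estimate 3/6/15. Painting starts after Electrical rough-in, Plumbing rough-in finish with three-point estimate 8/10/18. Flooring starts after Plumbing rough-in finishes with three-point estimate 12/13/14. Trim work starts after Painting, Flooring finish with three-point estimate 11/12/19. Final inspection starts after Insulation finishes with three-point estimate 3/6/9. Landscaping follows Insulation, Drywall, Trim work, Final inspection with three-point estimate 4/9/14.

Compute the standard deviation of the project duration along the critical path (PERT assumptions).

2.38 weeks

te_Electrical rough-in = (4 + 4·7 + 22)/6 = 54/6 = 9; σ²_Electrical rough-in = ((22−4)/6)² = 9.000
te_Plumbing rough-in = (5 + 4·8 + 11)/6 = 48/6 = 8; σ²_Plumbing rough-in = ((11−5)/6)² = 1.000
te_HVAC install = (1 + 4·2 + 9)/6 = 18/6 = 3; σ²_HVAC install = ((9−1)/6)² = 1.778
te_Insulation = (9 + 4·13 + 29)/6 = 90/6 = 15; σ²_Insulation = ((29−9)/6)² = 11.111
te_Drywall = (3 + 4·6 + 15)/6 = 42/6 = 7; σ²_Drywall = ((15−3)/6)² = 4.000
te_Painting = (8 + 4·10 + 18)/6 = 66/6 = 11; σ²_Painting = ((18−8)/6)² = 2.778
te_Flooring = (12 + 4·13 + 14)/6 = 78/6 = 13; σ²_Flooring = ((14−12)/6)² = 0.111
te_Trim work = (11 + 4·12 + 19)/6 = 78/6 = 13; σ²_Trim work = ((19−11)/6)² = 1.778
te_Final inspection = (3 + 4·6 + 9)/6 = 36/6 = 6; σ²_Final inspection = ((9−3)/6)² = 1.000
te_Landscaping = (4 + 4·9 + 14)/6 = 54/6 = 9; σ²_Landscaping = ((14−4)/6)² = 2.778

Forward pass:
ES_Electrical rough-in = 0; EF_Electrical rough-in = 9
ES_Plumbing rough-in = 0; EF_Plumbing rough-in = 8
ES_HVAC install = max(EF_Electrical rough-in=9, EF_Plumbing rough-in=8) = 9; EF_HVAC install = 9+3 = 12
ES_Insulation = 8; EF_Insulation = 8+15 = 23
ES_Drywall = max(EF_Plumbing rough-in=8, EF_HVAC install=12) = 12; EF_Drywall = 12+7 = 19
ES_Painting = max(EF_Electrical rough-in=9, EF_Plumbing rough-in=8) = 9; EF_Painting = 9+11 = 20
ES_Flooring = 8; EF_Flooring = 8+13 = 21
ES_Trim work = max(EF_Painting=20, EF_Flooring=21) = 21; EF_Trim work = 21+13 = 34
ES_Final inspection = 23; EF_Final inspection = 23+6 = 29
ES_Landscaping = max(EF_Insulation=23, EF_Drywall=19, EF_Trim work=34, EF_Final inspection=29) = 34; EF_Landscaping = 34+9 = 43
Expected project duration μ = 43 weeks. Critical path: Plumbing rough-in → Flooring → Trim work → Landscaping.

Variance along critical path = 1.000 + 0.111 + 1.778 + 2.778 = 5.667
σ = √5.667 = 2.380 weeks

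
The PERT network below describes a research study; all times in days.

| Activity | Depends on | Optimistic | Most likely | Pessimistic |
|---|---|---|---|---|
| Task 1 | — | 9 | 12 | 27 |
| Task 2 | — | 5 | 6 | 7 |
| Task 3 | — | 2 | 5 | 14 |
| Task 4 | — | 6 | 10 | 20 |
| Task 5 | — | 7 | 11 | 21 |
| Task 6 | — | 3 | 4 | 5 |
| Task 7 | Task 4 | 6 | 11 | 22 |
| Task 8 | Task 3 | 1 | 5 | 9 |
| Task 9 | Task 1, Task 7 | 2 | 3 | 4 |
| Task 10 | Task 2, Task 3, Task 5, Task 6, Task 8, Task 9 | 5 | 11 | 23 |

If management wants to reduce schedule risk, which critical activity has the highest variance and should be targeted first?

Task 10

te_Task 1 = (9 + 4·12 + 27)/6 = 84/6 = 14; σ²_Task 1 = ((27−9)/6)² = 9.000
te_Task 2 = (5 + 4·6 + 7)/6 = 36/6 = 6; σ²_Task 2 = ((7−5)/6)² = 0.111
te_Task 3 = (2 + 4·5 + 14)/6 = 36/6 = 6; σ²_Task 3 = ((14−2)/6)² = 4.000
te_Task 4 = (6 + 4·10 + 20)/6 = 66/6 = 11; σ²_Task 4 = ((20−6)/6)² = 5.444
te_Task 5 = (7 + 4·11 + 21)/6 = 72/6 = 12; σ²_Task 5 = ((21−7)/6)² = 5.444
te_Task 6 = (3 + 4·4 + 5)/6 = 24/6 = 4; σ²_Task 6 = ((5−3)/6)² = 0.111
te_Task 7 = (6 + 4·11 + 22)/6 = 72/6 = 12; σ²_Task 7 = ((22−6)/6)² = 7.111
te_Task 8 = (1 + 4·5 + 9)/6 = 30/6 = 5; σ²_Task 8 = ((9−1)/6)² = 1.778
te_Task 9 = (2 + 4·3 + 4)/6 = 18/6 = 3; σ²_Task 9 = ((4−2)/6)² = 0.111
te_Task 10 = (5 + 4·11 + 23)/6 = 72/6 = 12; σ²_Task 10 = ((23−5)/6)² = 9.000

Forward pass:
ES_Task 1 = 0; EF_Task 1 = 14
ES_Task 2 = 0; EF_Task 2 = 6
ES_Task 3 = 0; EF_Task 3 = 6
ES_Task 4 = 0; EF_Task 4 = 11
ES_Task 5 = 0; EF_Task 5 = 12
ES_Task 6 = 0; EF_Task 6 = 4
ES_Task 7 = 11; EF_Task 7 = 11+12 = 23
ES_Task 8 = 6; EF_Task 8 = 6+5 = 11
ES_Task 9 = max(EF_Task 1=14, EF_Task 7=23) = 23; EF_Task 9 = 23+3 = 26
ES_Task 10 = max(EF_Task 2=6, EF_Task 3=6, EF_Task 5=12, EF_Task 6=4, EF_Task 8=11, EF_Task 9=26) = 26; EF_Task 10 = 26+12 = 38
Expected project duration μ = 38 days. Critical path: Task 4 → Task 7 → Task 9 → Task 10.

Variances on critical path: σ²_Task 4=5.444, σ²_Task 7=7.111, σ²_Task 9=0.111, σ²_Task 10=9.000.
Largest is σ²_Task 10 = 9.000.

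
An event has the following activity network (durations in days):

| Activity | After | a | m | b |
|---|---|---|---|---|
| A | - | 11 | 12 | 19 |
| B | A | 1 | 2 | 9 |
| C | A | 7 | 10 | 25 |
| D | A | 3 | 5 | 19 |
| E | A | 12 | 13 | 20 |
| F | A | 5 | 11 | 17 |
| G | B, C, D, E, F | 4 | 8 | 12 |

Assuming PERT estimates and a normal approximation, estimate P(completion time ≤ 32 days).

0.097

te_A = (11 + 4·12 + 19)/6 = 78/6 = 13; σ²_A = ((19−11)/6)² = 1.778
te_B = (1 + 4·2 + 9)/6 = 18/6 = 3; σ²_B = ((9−1)/6)² = 1.778
te_C = (7 + 4·10 + 25)/6 = 72/6 = 12; σ²_C = ((25−7)/6)² = 9.000
te_D = (3 + 4·5 + 19)/6 = 42/6 = 7; σ²_D = ((19−3)/6)² = 7.111
te_E = (12 + 4·13 + 20)/6 = 84/6 = 14; σ²_E = ((20−12)/6)² = 1.778
te_F = (5 + 4·11 + 17)/6 = 66/6 = 11; σ²_F = ((17−5)/6)² = 4.000
te_G = (4 + 4·8 + 12)/6 = 48/6 = 8; σ²_G = ((12−4)/6)² = 1.778

Forward pass:
ES_A = 0; EF_A = 13
ES_B = 13; EF_B = 13+3 = 16
ES_C = 13; EF_C = 13+12 = 25
ES_D = 13; EF_D = 13+7 = 20
ES_E = 13; EF_E = 13+14 = 27
ES_F = 13; EF_F = 13+11 = 24
ES_G = max(EF_B=16, EF_C=25, EF_D=20, EF_E=27, EF_F=24) = 27; EF_G = 27+8 = 35
Expected project duration μ = 35 days. Critical path: A → E → G.

Variance along critical path = 1.778 + 1.778 + 1.778 = 5.333; σ = √5.333 = 2.309 days.
Z = (32 − 35) / 2.309 = -1.299
P(T ≤ 32) = Φ(-1.299) ≈ 0.097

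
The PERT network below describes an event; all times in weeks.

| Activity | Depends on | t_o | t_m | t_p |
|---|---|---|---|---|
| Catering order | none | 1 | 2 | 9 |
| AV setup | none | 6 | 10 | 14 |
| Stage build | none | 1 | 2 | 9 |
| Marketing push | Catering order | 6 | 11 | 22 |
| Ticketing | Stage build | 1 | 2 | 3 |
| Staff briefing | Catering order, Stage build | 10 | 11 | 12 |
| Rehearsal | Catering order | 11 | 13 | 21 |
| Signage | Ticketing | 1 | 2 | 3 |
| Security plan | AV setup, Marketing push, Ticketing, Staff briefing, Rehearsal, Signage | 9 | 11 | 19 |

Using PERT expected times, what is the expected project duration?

te_Catering order = (1 + 4·2 + 9)/6 = 18/6 = 3
te_AV setup = (6 + 4·10 + 14)/6 = 60/6 = 10
te_Stage build = (1 + 4·2 + 9)/6 = 18/6 = 3
te_Marketing push = (6 + 4·11 + 22)/6 = 72/6 = 12
te_Ticketing = (1 + 4·2 + 3)/6 = 12/6 = 2
te_Staff briefing = (10 + 4·11 + 12)/6 = 66/6 = 11
te_Rehearsal = (11 + 4·13 + 21)/6 = 84/6 = 14
te_Signage = (1 + 4·2 + 3)/6 = 12/6 = 2
te_Security plan = (9 + 4·11 + 19)/6 = 72/6 = 12

Forward pass:
ES_Catering order = 0; EF_Catering order = 3
ES_AV setup = 0; EF_AV setup = 10
ES_Stage build = 0; EF_Stage build = 3
ES_Marketing push = 3; EF_Marketing push = 3+12 = 15
ES_Ticketing = 3; EF_Ticketing = 3+2 = 5
ES_Staff briefing = max(EF_Catering order=3, EF_Stage build=3) = 3; EF_Staff briefing = 3+11 = 14
ES_Rehearsal = 3; EF_Rehearsal = 3+14 = 17
ES_Signage = 5; EF_Signage = 5+2 = 7
ES_Security plan = max(EF_AV setup=10, EF_Marketing push=15, EF_Ticketing=5, EF_Staff briefing=14, EF_Rehearsal=17, EF_Signage=7) = 17; EF_Security plan = 17+12 = 29
Expected project duration μ = 29 weeks. Critical path: Catering order → Rehearsal → Security plan.

29 weeks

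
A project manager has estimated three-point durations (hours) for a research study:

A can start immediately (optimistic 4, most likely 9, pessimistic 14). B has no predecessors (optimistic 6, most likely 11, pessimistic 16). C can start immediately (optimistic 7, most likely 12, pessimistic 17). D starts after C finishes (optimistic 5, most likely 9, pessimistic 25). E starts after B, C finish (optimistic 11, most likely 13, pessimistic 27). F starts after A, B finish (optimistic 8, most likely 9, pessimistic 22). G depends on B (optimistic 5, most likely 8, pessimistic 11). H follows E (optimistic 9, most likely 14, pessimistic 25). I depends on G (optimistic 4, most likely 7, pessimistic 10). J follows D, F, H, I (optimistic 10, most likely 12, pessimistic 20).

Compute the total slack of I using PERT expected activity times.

te_A = (4 + 4·9 + 14)/6 = 54/6 = 9
te_B = (6 + 4·11 + 16)/6 = 66/6 = 11
te_C = (7 + 4·12 + 17)/6 = 72/6 = 12
te_D = (5 + 4·9 + 25)/6 = 66/6 = 11
te_E = (11 + 4·13 + 27)/6 = 90/6 = 15
te_F = (8 + 4·9 + 22)/6 = 66/6 = 11
te_G = (5 + 4·8 + 11)/6 = 48/6 = 8
te_H = (9 + 4·14 + 25)/6 = 90/6 = 15
te_I = (4 + 4·7 + 10)/6 = 42/6 = 7
te_J = (10 + 4·12 + 20)/6 = 78/6 = 13

Forward pass:
ES_A = 0; EF_A = 9
ES_B = 0; EF_B = 11
ES_C = 0; EF_C = 12
ES_D = 12; EF_D = 12+11 = 23
ES_E = max(EF_B=11, EF_C=12) = 12; EF_E = 12+15 = 27
ES_F = max(EF_A=9, EF_B=11) = 11; EF_F = 11+11 = 22
ES_G = 11; EF_G = 11+8 = 19
ES_H = 27; EF_H = 27+15 = 42
ES_I = 19; EF_I = 19+7 = 26
ES_J = max(EF_D=23, EF_F=22, EF_H=42, EF_I=26) = 42; EF_J = 42+13 = 55
Expected project duration μ = 55 hours. Critical path: C → E → H → J.

Backward pass:
LF_J = 55; LS_J = 55−13 = 42
LF_I = LS_J = 42; LS_I = 42−7 = 35
LF_H = LS_J = 42; LS_H = 42−15 = 27
LF_G = LS_I = 35; LS_G = 35−8 = 27
LF_F = LS_J = 42; LS_F = 42−11 = 31
LF_E = LS_H = 27; LS_E = 27−15 = 12
LF_D = LS_J = 42; LS_D = 42−11 = 31
LF_C = min(LS_D=31, LS_E=12) = 12; LS_C = 12−12 = 0
LF_B = min(LS_E=12, LS_F=31, LS_G=27) = 12; LS_B = 12−11 = 1
LF_A = LS_F = 31; LS_A = 31−9 = 22
Slack_I = LS_I − ES_I = 35 − 19 = 16

16 hours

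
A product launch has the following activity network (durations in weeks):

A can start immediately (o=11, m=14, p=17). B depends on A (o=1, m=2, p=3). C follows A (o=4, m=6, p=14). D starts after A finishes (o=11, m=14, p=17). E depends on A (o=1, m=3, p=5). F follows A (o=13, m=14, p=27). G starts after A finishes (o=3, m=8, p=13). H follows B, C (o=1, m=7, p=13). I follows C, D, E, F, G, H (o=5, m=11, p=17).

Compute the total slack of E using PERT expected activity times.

te_A = (11 + 4·14 + 17)/6 = 84/6 = 14
te_B = (1 + 4·2 + 3)/6 = 12/6 = 2
te_C = (4 + 4·6 + 14)/6 = 42/6 = 7
te_D = (11 + 4·14 + 17)/6 = 84/6 = 14
te_E = (1 + 4·3 + 5)/6 = 18/6 = 3
te_F = (13 + 4·14 + 27)/6 = 96/6 = 16
te_G = (3 + 4·8 + 13)/6 = 48/6 = 8
te_H = (1 + 4·7 + 13)/6 = 42/6 = 7
te_I = (5 + 4·11 + 17)/6 = 66/6 = 11

Forward pass:
ES_A = 0; EF_A = 14
ES_B = 14; EF_B = 14+2 = 16
ES_C = 14; EF_C = 14+7 = 21
ES_D = 14; EF_D = 14+14 = 28
ES_E = 14; EF_E = 14+3 = 17
ES_F = 14; EF_F = 14+16 = 30
ES_G = 14; EF_G = 14+8 = 22
ES_H = max(EF_B=16, EF_C=21) = 21; EF_H = 21+7 = 28
ES_I = max(EF_C=21, EF_D=28, EF_E=17, EF_F=30, EF_G=22, EF_H=28) = 30; EF_I = 30+11 = 41
Expected project duration μ = 41 weeks. Critical path: A → F → I.

Backward pass:
LF_I = 41; LS_I = 41−11 = 30
LF_H = LS_I = 30; LS_H = 30−7 = 23
LF_G = LS_I = 30; LS_G = 30−8 = 22
LF_F = LS_I = 30; LS_F = 30−16 = 14
LF_E = LS_I = 30; LS_E = 30−3 = 27
LF_D = LS_I = 30; LS_D = 30−14 = 16
LF_C = min(LS_H=23, LS_I=30) = 23; LS_C = 23−7 = 16
LF_B = LS_H = 23; LS_B = 23−2 = 21
LF_A = min(LS_B=21, LS_C=16, LS_D=16, LS_E=27, LS_F=14, LS_G=22) = 14; LS_A = 14−14 = 0
Slack_E = LS_E − ES_E = 27 − 14 = 13

13 weeks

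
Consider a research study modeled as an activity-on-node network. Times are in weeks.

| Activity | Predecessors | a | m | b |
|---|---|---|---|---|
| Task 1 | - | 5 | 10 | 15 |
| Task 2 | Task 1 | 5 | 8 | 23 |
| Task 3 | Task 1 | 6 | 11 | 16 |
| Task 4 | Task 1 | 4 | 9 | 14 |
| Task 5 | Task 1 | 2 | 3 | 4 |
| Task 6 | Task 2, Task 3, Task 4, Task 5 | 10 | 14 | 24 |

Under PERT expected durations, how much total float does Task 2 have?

1 weeks

te_Task 1 = (5 + 4·10 + 15)/6 = 60/6 = 10
te_Task 2 = (5 + 4·8 + 23)/6 = 60/6 = 10
te_Task 3 = (6 + 4·11 + 16)/6 = 66/6 = 11
te_Task 4 = (4 + 4·9 + 14)/6 = 54/6 = 9
te_Task 5 = (2 + 4·3 + 4)/6 = 18/6 = 3
te_Task 6 = (10 + 4·14 + 24)/6 = 90/6 = 15

Forward pass:
ES_Task 1 = 0; EF_Task 1 = 10
ES_Task 2 = 10; EF_Task 2 = 10+10 = 20
ES_Task 3 = 10; EF_Task 3 = 10+11 = 21
ES_Task 4 = 10; EF_Task 4 = 10+9 = 19
ES_Task 5 = 10; EF_Task 5 = 10+3 = 13
ES_Task 6 = max(EF_Task 2=20, EF_Task 3=21, EF_Task 4=19, EF_Task 5=13) = 21; EF_Task 6 = 21+15 = 36
Expected project duration μ = 36 weeks. Critical path: Task 1 → Task 3 → Task 6.

Backward pass:
LF_Task 6 = 36; LS_Task 6 = 36−15 = 21
LF_Task 5 = LS_Task 6 = 21; LS_Task 5 = 21−3 = 18
LF_Task 4 = LS_Task 6 = 21; LS_Task 4 = 21−9 = 12
LF_Task 3 = LS_Task 6 = 21; LS_Task 3 = 21−11 = 10
LF_Task 2 = LS_Task 6 = 21; LS_Task 2 = 21−10 = 11
LF_Task 1 = min(LS_Task 2=11, LS_Task 3=10, LS_Task 4=12, LS_Task 5=18) = 10; LS_Task 1 = 10−10 = 0
Slack_Task 2 = LS_Task 2 − ES_Task 2 = 11 − 10 = 1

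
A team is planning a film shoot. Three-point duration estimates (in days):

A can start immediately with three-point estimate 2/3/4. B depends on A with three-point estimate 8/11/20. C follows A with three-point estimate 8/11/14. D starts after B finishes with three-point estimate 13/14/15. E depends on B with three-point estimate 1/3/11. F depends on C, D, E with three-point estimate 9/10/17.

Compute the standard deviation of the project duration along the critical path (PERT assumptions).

te_A = (2 + 4·3 + 4)/6 = 18/6 = 3; σ²_A = ((4−2)/6)² = 0.111
te_B = (8 + 4·11 + 20)/6 = 72/6 = 12; σ²_B = ((20−8)/6)² = 4.000
te_C = (8 + 4·11 + 14)/6 = 66/6 = 11; σ²_C = ((14−8)/6)² = 1.000
te_D = (13 + 4·14 + 15)/6 = 84/6 = 14; σ²_D = ((15−13)/6)² = 0.111
te_E = (1 + 4·3 + 11)/6 = 24/6 = 4; σ²_E = ((11−1)/6)² = 2.778
te_F = (9 + 4·10 + 17)/6 = 66/6 = 11; σ²_F = ((17−9)/6)² = 1.778

Forward pass:
ES_A = 0; EF_A = 3
ES_B = 3; EF_B = 3+12 = 15
ES_C = 3; EF_C = 3+11 = 14
ES_D = 15; EF_D = 15+14 = 29
ES_E = 15; EF_E = 15+4 = 19
ES_F = max(EF_C=14, EF_D=29, EF_E=19) = 29; EF_F = 29+11 = 40
Expected project duration μ = 40 days. Critical path: A → B → D → F.

Variance along critical path = 0.111 + 4.000 + 0.111 + 1.778 = 6.000
σ = √6.000 = 2.449 days

2.45 days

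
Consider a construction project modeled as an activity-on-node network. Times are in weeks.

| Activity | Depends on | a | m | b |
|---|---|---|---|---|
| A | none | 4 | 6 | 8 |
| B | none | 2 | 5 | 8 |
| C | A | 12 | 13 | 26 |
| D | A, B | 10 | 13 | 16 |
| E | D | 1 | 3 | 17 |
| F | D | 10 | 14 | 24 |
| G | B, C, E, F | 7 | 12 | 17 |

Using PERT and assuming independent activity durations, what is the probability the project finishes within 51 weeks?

0.946

te_A = (4 + 4·6 + 8)/6 = 36/6 = 6; σ²_A = ((8−4)/6)² = 0.444
te_B = (2 + 4·5 + 8)/6 = 30/6 = 5; σ²_B = ((8−2)/6)² = 1.000
te_C = (12 + 4·13 + 26)/6 = 90/6 = 15; σ²_C = ((26−12)/6)² = 5.444
te_D = (10 + 4·13 + 16)/6 = 78/6 = 13; σ²_D = ((16−10)/6)² = 1.000
te_E = (1 + 4·3 + 17)/6 = 30/6 = 5; σ²_E = ((17−1)/6)² = 7.111
te_F = (10 + 4·14 + 24)/6 = 90/6 = 15; σ²_F = ((24−10)/6)² = 5.444
te_G = (7 + 4·12 + 17)/6 = 72/6 = 12; σ²_G = ((17−7)/6)² = 2.778

Forward pass:
ES_A = 0; EF_A = 6
ES_B = 0; EF_B = 5
ES_C = 6; EF_C = 6+15 = 21
ES_D = max(EF_A=6, EF_B=5) = 6; EF_D = 6+13 = 19
ES_E = 19; EF_E = 19+5 = 24
ES_F = 19; EF_F = 19+15 = 34
ES_G = max(EF_B=5, EF_C=21, EF_E=24, EF_F=34) = 34; EF_G = 34+12 = 46
Expected project duration μ = 46 weeks. Critical path: A → D → F → G.

Variance along critical path = 0.444 + 1.000 + 5.444 + 2.778 = 9.667; σ = √9.667 = 3.109 weeks.
Z = (51 − 46) / 3.109 = 1.608
P(T ≤ 51) = Φ(1.608) ≈ 0.946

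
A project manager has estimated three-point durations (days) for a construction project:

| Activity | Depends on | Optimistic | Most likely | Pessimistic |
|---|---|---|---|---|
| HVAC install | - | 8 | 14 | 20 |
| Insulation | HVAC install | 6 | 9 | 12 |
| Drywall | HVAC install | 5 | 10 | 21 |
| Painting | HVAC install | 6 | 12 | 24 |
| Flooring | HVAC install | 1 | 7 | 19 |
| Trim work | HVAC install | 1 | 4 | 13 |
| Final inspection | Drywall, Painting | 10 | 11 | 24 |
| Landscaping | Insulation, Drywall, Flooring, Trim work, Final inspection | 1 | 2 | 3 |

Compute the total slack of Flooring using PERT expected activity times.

te_HVAC install = (8 + 4·14 + 20)/6 = 84/6 = 14
te_Insulation = (6 + 4·9 + 12)/6 = 54/6 = 9
te_Drywall = (5 + 4·10 + 21)/6 = 66/6 = 11
te_Painting = (6 + 4·12 + 24)/6 = 78/6 = 13
te_Flooring = (1 + 4·7 + 19)/6 = 48/6 = 8
te_Trim work = (1 + 4·4 + 13)/6 = 30/6 = 5
te_Final inspection = (10 + 4·11 + 24)/6 = 78/6 = 13
te_Landscaping = (1 + 4·2 + 3)/6 = 12/6 = 2

Forward pass:
ES_HVAC install = 0; EF_HVAC install = 14
ES_Insulation = 14; EF_Insulation = 14+9 = 23
ES_Drywall = 14; EF_Drywall = 14+11 = 25
ES_Painting = 14; EF_Painting = 14+13 = 27
ES_Flooring = 14; EF_Flooring = 14+8 = 22
ES_Trim work = 14; EF_Trim work = 14+5 = 19
ES_Final inspection = max(EF_Drywall=25, EF_Painting=27) = 27; EF_Final inspection = 27+13 = 40
ES_Landscaping = max(EF_Insulation=23, EF_Drywall=25, EF_Flooring=22, EF_Trim work=19, EF_Final inspection=40) = 40; EF_Landscaping = 40+2 = 42
Expected project duration μ = 42 days. Critical path: HVAC install → Painting → Final inspection → Landscaping.

Backward pass:
LF_Landscaping = 42; LS_Landscaping = 42−2 = 40
LF_Final inspection = LS_Landscaping = 40; LS_Final inspection = 40−13 = 27
LF_Trim work = LS_Landscaping = 40; LS_Trim work = 40−5 = 35
LF_Flooring = LS_Landscaping = 40; LS_Flooring = 40−8 = 32
LF_Painting = LS_Final inspection = 27; LS_Painting = 27−13 = 14
LF_Drywall = min(LS_Final inspection=27, LS_Landscaping=40) = 27; LS_Drywall = 27−11 = 16
LF_Insulation = LS_Landscaping = 40; LS_Insulation = 40−9 = 31
LF_HVAC install = min(LS_Insulation=31, LS_Drywall=16, LS_Painting=14, LS_Flooring=32, LS_Trim work=35) = 14; LS_HVAC install = 14−14 = 0
Slack_Flooring = LS_Flooring − ES_Flooring = 32 − 14 = 18

18 days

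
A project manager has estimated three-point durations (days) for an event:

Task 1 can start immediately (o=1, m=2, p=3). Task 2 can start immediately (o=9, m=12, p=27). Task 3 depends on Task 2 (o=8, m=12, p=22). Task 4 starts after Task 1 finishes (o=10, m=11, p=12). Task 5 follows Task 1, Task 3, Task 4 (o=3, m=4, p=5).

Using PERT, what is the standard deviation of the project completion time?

te_Task 1 = (1 + 4·2 + 3)/6 = 12/6 = 2; σ²_Task 1 = ((3−1)/6)² = 0.111
te_Task 2 = (9 + 4·12 + 27)/6 = 84/6 = 14; σ²_Task 2 = ((27−9)/6)² = 9.000
te_Task 3 = (8 + 4·12 + 22)/6 = 78/6 = 13; σ²_Task 3 = ((22−8)/6)² = 5.444
te_Task 4 = (10 + 4·11 + 12)/6 = 66/6 = 11; σ²_Task 4 = ((12−10)/6)² = 0.111
te_Task 5 = (3 + 4·4 + 5)/6 = 24/6 = 4; σ²_Task 5 = ((5−3)/6)² = 0.111

Forward pass:
ES_Task 1 = 0; EF_Task 1 = 2
ES_Task 2 = 0; EF_Task 2 = 14
ES_Task 3 = 14; EF_Task 3 = 14+13 = 27
ES_Task 4 = 2; EF_Task 4 = 2+11 = 13
ES_Task 5 = max(EF_Task 1=2, EF_Task 3=27, EF_Task 4=13) = 27; EF_Task 5 = 27+4 = 31
Expected project duration μ = 31 days. Critical path: Task 2 → Task 3 → Task 5.

Variance along critical path = 9.000 + 5.444 + 0.111 = 14.556
σ = √14.556 = 3.815 days

3.82 days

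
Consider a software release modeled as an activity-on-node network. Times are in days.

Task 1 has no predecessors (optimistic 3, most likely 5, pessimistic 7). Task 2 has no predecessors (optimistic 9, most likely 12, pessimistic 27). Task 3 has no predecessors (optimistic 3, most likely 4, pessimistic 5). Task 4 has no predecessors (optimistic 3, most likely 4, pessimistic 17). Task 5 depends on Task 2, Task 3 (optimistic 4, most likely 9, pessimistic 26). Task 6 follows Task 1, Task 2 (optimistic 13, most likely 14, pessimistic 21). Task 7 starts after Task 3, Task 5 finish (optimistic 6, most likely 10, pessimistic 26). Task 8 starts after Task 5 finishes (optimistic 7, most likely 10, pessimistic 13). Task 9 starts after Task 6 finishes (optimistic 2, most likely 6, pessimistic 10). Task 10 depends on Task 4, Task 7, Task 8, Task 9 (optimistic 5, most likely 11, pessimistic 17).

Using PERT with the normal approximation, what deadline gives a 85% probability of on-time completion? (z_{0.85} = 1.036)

54.3 days

te_Task 1 = (3 + 4·5 + 7)/6 = 30/6 = 5; σ²_Task 1 = ((7−3)/6)² = 0.444
te_Task 2 = (9 + 4·12 + 27)/6 = 84/6 = 14; σ²_Task 2 = ((27−9)/6)² = 9.000
te_Task 3 = (3 + 4·4 + 5)/6 = 24/6 = 4; σ²_Task 3 = ((5−3)/6)² = 0.111
te_Task 4 = (3 + 4·4 + 17)/6 = 36/6 = 6; σ²_Task 4 = ((17−3)/6)² = 5.444
te_Task 5 = (4 + 4·9 + 26)/6 = 66/6 = 11; σ²_Task 5 = ((26−4)/6)² = 13.444
te_Task 6 = (13 + 4·14 + 21)/6 = 90/6 = 15; σ²_Task 6 = ((21−13)/6)² = 1.778
te_Task 7 = (6 + 4·10 + 26)/6 = 72/6 = 12; σ²_Task 7 = ((26−6)/6)² = 11.111
te_Task 8 = (7 + 4·10 + 13)/6 = 60/6 = 10; σ²_Task 8 = ((13−7)/6)² = 1.000
te_Task 9 = (2 + 4·6 + 10)/6 = 36/6 = 6; σ²_Task 9 = ((10−2)/6)² = 1.778
te_Task 10 = (5 + 4·11 + 17)/6 = 66/6 = 11; σ²_Task 10 = ((17−5)/6)² = 4.000

Forward pass:
ES_Task 1 = 0; EF_Task 1 = 5
ES_Task 2 = 0; EF_Task 2 = 14
ES_Task 3 = 0; EF_Task 3 = 4
ES_Task 4 = 0; EF_Task 4 = 6
ES_Task 5 = max(EF_Task 2=14, EF_Task 3=4) = 14; EF_Task 5 = 14+11 = 25
ES_Task 6 = max(EF_Task 1=5, EF_Task 2=14) = 14; EF_Task 6 = 14+15 = 29
ES_Task 7 = max(EF_Task 3=4, EF_Task 5=25) = 25; EF_Task 7 = 25+12 = 37
ES_Task 8 = 25; EF_Task 8 = 25+10 = 35
ES_Task 9 = 29; EF_Task 9 = 29+6 = 35
ES_Task 10 = max(EF_Task 4=6, EF_Task 7=37, EF_Task 8=35, EF_Task 9=35) = 37; EF_Task 10 = 37+11 = 48
Expected project duration μ = 48 days. Critical path: Task 2 → Task 5 → Task 7 → Task 10.

Variance along critical path = 9.000 + 13.444 + 11.111 + 4.000 = 37.556; σ = 6.128 days.
D = μ + z·σ = 48 + 1.036·6.128 = 54.3 days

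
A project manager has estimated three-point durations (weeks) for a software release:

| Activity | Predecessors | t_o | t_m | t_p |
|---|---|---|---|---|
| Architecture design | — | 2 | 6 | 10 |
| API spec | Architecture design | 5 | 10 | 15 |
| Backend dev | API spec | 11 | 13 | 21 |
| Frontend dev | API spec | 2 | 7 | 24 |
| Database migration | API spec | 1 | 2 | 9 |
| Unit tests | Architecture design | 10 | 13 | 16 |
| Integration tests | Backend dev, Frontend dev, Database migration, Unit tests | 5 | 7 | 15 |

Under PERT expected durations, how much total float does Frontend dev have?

5 weeks

te_Architecture design = (2 + 4·6 + 10)/6 = 36/6 = 6
te_API spec = (5 + 4·10 + 15)/6 = 60/6 = 10
te_Backend dev = (11 + 4·13 + 21)/6 = 84/6 = 14
te_Frontend dev = (2 + 4·7 + 24)/6 = 54/6 = 9
te_Database migration = (1 + 4·2 + 9)/6 = 18/6 = 3
te_Unit tests = (10 + 4·13 + 16)/6 = 78/6 = 13
te_Integration tests = (5 + 4·7 + 15)/6 = 48/6 = 8

Forward pass:
ES_Architecture design = 0; EF_Architecture design = 6
ES_API spec = 6; EF_API spec = 6+10 = 16
ES_Backend dev = 16; EF_Backend dev = 16+14 = 30
ES_Frontend dev = 16; EF_Frontend dev = 16+9 = 25
ES_Database migration = 16; EF_Database migration = 16+3 = 19
ES_Unit tests = 6; EF_Unit tests = 6+13 = 19
ES_Integration tests = max(EF_Backend dev=30, EF_Frontend dev=25, EF_Database migration=19, EF_Unit tests=19) = 30; EF_Integration tests = 30+8 = 38
Expected project duration μ = 38 weeks. Critical path: Architecture design → API spec → Backend dev → Integration tests.

Backward pass:
LF_Integration tests = 38; LS_Integration tests = 38−8 = 30
LF_Unit tests = LS_Integration tests = 30; LS_Unit tests = 30−13 = 17
LF_Database migration = LS_Integration tests = 30; LS_Database migration = 30−3 = 27
LF_Frontend dev = LS_Integration tests = 30; LS_Frontend dev = 30−9 = 21
LF_Backend dev = LS_Integration tests = 30; LS_Backend dev = 30−14 = 16
LF_API spec = min(LS_Backend dev=16, LS_Frontend dev=21, LS_Database migration=27) = 16; LS_API spec = 16−10 = 6
LF_Architecture design = min(LS_API spec=6, LS_Unit tests=17) = 6; LS_Architecture design = 6−6 = 0
Slack_Frontend dev = LS_Frontend dev − ES_Frontend dev = 21 − 16 = 5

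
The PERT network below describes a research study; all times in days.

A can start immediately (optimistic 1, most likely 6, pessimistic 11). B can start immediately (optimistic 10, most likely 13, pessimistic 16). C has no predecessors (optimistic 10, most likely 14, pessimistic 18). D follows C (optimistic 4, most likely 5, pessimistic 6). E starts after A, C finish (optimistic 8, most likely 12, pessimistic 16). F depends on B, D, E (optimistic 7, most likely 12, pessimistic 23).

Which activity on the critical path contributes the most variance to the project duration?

te_A = (1 + 4·6 + 11)/6 = 36/6 = 6; σ²_A = ((11−1)/6)² = 2.778
te_B = (10 + 4·13 + 16)/6 = 78/6 = 13; σ²_B = ((16−10)/6)² = 1.000
te_C = (10 + 4·14 + 18)/6 = 84/6 = 14; σ²_C = ((18−10)/6)² = 1.778
te_D = (4 + 4·5 + 6)/6 = 30/6 = 5; σ²_D = ((6−4)/6)² = 0.111
te_E = (8 + 4·12 + 16)/6 = 72/6 = 12; σ²_E = ((16−8)/6)² = 1.778
te_F = (7 + 4·12 + 23)/6 = 78/6 = 13; σ²_F = ((23−7)/6)² = 7.111

Forward pass:
ES_A = 0; EF_A = 6
ES_B = 0; EF_B = 13
ES_C = 0; EF_C = 14
ES_D = 14; EF_D = 14+5 = 19
ES_E = max(EF_A=6, EF_C=14) = 14; EF_E = 14+12 = 26
ES_F = max(EF_B=13, EF_D=19, EF_E=26) = 26; EF_F = 26+13 = 39
Expected project duration μ = 39 days. Critical path: C → E → F.

Variances on critical path: σ²_C=1.778, σ²_E=1.778, σ²_F=7.111.
Largest is σ²_F = 7.111.

F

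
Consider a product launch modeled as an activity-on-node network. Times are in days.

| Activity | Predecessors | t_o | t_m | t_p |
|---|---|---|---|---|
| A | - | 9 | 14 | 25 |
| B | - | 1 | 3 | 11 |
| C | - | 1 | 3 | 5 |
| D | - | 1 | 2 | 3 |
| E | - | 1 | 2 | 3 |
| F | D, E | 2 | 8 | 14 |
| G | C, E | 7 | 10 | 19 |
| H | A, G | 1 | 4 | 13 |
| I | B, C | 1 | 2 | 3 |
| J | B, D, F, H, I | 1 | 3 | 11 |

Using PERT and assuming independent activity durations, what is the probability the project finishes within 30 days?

0.946

te_A = (9 + 4·14 + 25)/6 = 90/6 = 15; σ²_A = ((25−9)/6)² = 7.111
te_B = (1 + 4·3 + 11)/6 = 24/6 = 4; σ²_B = ((11−1)/6)² = 2.778
te_C = (1 + 4·3 + 5)/6 = 18/6 = 3; σ²_C = ((5−1)/6)² = 0.444
te_D = (1 + 4·2 + 3)/6 = 12/6 = 2; σ²_D = ((3−1)/6)² = 0.111
te_E = (1 + 4·2 + 3)/6 = 12/6 = 2; σ²_E = ((3−1)/6)² = 0.111
te_F = (2 + 4·8 + 14)/6 = 48/6 = 8; σ²_F = ((14−2)/6)² = 4.000
te_G = (7 + 4·10 + 19)/6 = 66/6 = 11; σ²_G = ((19−7)/6)² = 4.000
te_H = (1 + 4·4 + 13)/6 = 30/6 = 5; σ²_H = ((13−1)/6)² = 4.000
te_I = (1 + 4·2 + 3)/6 = 12/6 = 2; σ²_I = ((3−1)/6)² = 0.111
te_J = (1 + 4·3 + 11)/6 = 24/6 = 4; σ²_J = ((11−1)/6)² = 2.778

Forward pass:
ES_A = 0; EF_A = 15
ES_B = 0; EF_B = 4
ES_C = 0; EF_C = 3
ES_D = 0; EF_D = 2
ES_E = 0; EF_E = 2
ES_F = max(EF_D=2, EF_E=2) = 2; EF_F = 2+8 = 10
ES_G = max(EF_C=3, EF_E=2) = 3; EF_G = 3+11 = 14
ES_H = max(EF_A=15, EF_G=14) = 15; EF_H = 15+5 = 20
ES_I = max(EF_B=4, EF_C=3) = 4; EF_I = 4+2 = 6
ES_J = max(EF_B=4, EF_D=2, EF_F=10, EF_H=20, EF_I=6) = 20; EF_J = 20+4 = 24
Expected project duration μ = 24 days. Critical path: A → H → J.

Variance along critical path = 7.111 + 4.000 + 2.778 = 13.889; σ = √13.889 = 3.727 days.
Z = (30 − 24) / 3.727 = 1.610
P(T ≤ 30) = Φ(1.610) ≈ 0.946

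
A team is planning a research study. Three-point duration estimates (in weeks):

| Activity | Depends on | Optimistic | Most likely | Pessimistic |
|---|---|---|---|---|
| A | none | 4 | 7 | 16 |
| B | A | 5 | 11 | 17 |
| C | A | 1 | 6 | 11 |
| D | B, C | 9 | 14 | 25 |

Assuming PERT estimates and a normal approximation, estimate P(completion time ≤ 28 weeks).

te_A = (4 + 4·7 + 16)/6 = 48/6 = 8; σ²_A = ((16−4)/6)² = 4.000
te_B = (5 + 4·11 + 17)/6 = 66/6 = 11; σ²_B = ((17−5)/6)² = 4.000
te_C = (1 + 4·6 + 11)/6 = 36/6 = 6; σ²_C = ((11−1)/6)² = 2.778
te_D = (9 + 4·14 + 25)/6 = 90/6 = 15; σ²_D = ((25−9)/6)² = 7.111

Forward pass:
ES_A = 0; EF_A = 8
ES_B = 8; EF_B = 8+11 = 19
ES_C = 8; EF_C = 8+6 = 14
ES_D = max(EF_B=19, EF_C=14) = 19; EF_D = 19+15 = 34
Expected project duration μ = 34 weeks. Critical path: A → B → D.

Variance along critical path = 4.000 + 4.000 + 7.111 = 15.111; σ = √15.111 = 3.887 weeks.
Z = (28 − 34) / 3.887 = -1.543
P(T ≤ 28) = Φ(-1.543) ≈ 0.061

0.061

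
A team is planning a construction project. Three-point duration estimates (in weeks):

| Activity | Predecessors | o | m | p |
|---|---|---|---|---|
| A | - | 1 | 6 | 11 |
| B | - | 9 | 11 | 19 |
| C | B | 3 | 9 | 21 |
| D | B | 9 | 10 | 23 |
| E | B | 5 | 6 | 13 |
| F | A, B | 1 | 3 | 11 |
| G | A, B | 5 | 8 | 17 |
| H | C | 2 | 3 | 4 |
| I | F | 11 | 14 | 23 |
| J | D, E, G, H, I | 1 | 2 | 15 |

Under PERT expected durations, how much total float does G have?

10 weeks

te_A = (1 + 4·6 + 11)/6 = 36/6 = 6
te_B = (9 + 4·11 + 19)/6 = 72/6 = 12
te_C = (3 + 4·9 + 21)/6 = 60/6 = 10
te_D = (9 + 4·10 + 23)/6 = 72/6 = 12
te_E = (5 + 4·6 + 13)/6 = 42/6 = 7
te_F = (1 + 4·3 + 11)/6 = 24/6 = 4
te_G = (5 + 4·8 + 17)/6 = 54/6 = 9
te_H = (2 + 4·3 + 4)/6 = 18/6 = 3
te_I = (11 + 4·14 + 23)/6 = 90/6 = 15
te_J = (1 + 4·2 + 15)/6 = 24/6 = 4

Forward pass:
ES_A = 0; EF_A = 6
ES_B = 0; EF_B = 12
ES_C = 12; EF_C = 12+10 = 22
ES_D = 12; EF_D = 12+12 = 24
ES_E = 12; EF_E = 12+7 = 19
ES_F = max(EF_A=6, EF_B=12) = 12; EF_F = 12+4 = 16
ES_G = max(EF_A=6, EF_B=12) = 12; EF_G = 12+9 = 21
ES_H = 22; EF_H = 22+3 = 25
ES_I = 16; EF_I = 16+15 = 31
ES_J = max(EF_D=24, EF_E=19, EF_G=21, EF_H=25, EF_I=31) = 31; EF_J = 31+4 = 35
Expected project duration μ = 35 weeks. Critical path: B → F → I → J.

Backward pass:
LF_J = 35; LS_J = 35−4 = 31
LF_I = LS_J = 31; LS_I = 31−15 = 16
LF_H = LS_J = 31; LS_H = 31−3 = 28
LF_G = LS_J = 31; LS_G = 31−9 = 22
LF_F = LS_I = 16; LS_F = 16−4 = 12
LF_E = LS_J = 31; LS_E = 31−7 = 24
LF_D = LS_J = 31; LS_D = 31−12 = 19
LF_C = LS_H = 28; LS_C = 28−10 = 18
LF_B = min(LS_C=18, LS_D=19, LS_E=24, LS_F=12, LS_G=22) = 12; LS_B = 12−12 = 0
LF_A = min(LS_F=12, LS_G=22) = 12; LS_A = 12−6 = 6
Slack_G = LS_G − ES_G = 22 − 12 = 10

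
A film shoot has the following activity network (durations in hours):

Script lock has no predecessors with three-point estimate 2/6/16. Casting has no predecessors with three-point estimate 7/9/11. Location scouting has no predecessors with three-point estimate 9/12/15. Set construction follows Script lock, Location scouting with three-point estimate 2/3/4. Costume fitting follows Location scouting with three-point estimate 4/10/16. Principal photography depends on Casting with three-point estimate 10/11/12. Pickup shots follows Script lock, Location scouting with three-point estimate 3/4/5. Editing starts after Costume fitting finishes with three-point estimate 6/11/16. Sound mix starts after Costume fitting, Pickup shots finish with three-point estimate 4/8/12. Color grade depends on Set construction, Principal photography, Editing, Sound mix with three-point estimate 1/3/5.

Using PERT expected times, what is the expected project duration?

36 hours

te_Script lock = (2 + 4·6 + 16)/6 = 42/6 = 7
te_Casting = (7 + 4·9 + 11)/6 = 54/6 = 9
te_Location scouting = (9 + 4·12 + 15)/6 = 72/6 = 12
te_Set construction = (2 + 4·3 + 4)/6 = 18/6 = 3
te_Costume fitting = (4 + 4·10 + 16)/6 = 60/6 = 10
te_Principal photography = (10 + 4·11 + 12)/6 = 66/6 = 11
te_Pickup shots = (3 + 4·4 + 5)/6 = 24/6 = 4
te_Editing = (6 + 4·11 + 16)/6 = 66/6 = 11
te_Sound mix = (4 + 4·8 + 12)/6 = 48/6 = 8
te_Color grade = (1 + 4·3 + 5)/6 = 18/6 = 3

Forward pass:
ES_Script lock = 0; EF_Script lock = 7
ES_Casting = 0; EF_Casting = 9
ES_Location scouting = 0; EF_Location scouting = 12
ES_Set construction = max(EF_Script lock=7, EF_Location scouting=12) = 12; EF_Set construction = 12+3 = 15
ES_Costume fitting = 12; EF_Costume fitting = 12+10 = 22
ES_Principal photography = 9; EF_Principal photography = 9+11 = 20
ES_Pickup shots = max(EF_Script lock=7, EF_Location scouting=12) = 12; EF_Pickup shots = 12+4 = 16
ES_Editing = 22; EF_Editing = 22+11 = 33
ES_Sound mix = max(EF_Costume fitting=22, EF_Pickup shots=16) = 22; EF_Sound mix = 22+8 = 30
ES_Color grade = max(EF_Set construction=15, EF_Principal photography=20, EF_Editing=33, EF_Sound mix=30) = 33; EF_Color grade = 33+3 = 36
Expected project duration μ = 36 hours. Critical path: Location scouting → Costume fitting → Editing → Color grade.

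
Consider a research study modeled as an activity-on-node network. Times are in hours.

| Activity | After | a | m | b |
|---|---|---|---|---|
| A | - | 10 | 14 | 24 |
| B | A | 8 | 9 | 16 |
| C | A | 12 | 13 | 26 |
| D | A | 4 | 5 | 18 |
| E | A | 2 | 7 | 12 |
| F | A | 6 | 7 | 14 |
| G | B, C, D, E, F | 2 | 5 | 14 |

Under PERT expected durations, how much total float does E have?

8 hours

te_A = (10 + 4·14 + 24)/6 = 90/6 = 15
te_B = (8 + 4·9 + 16)/6 = 60/6 = 10
te_C = (12 + 4·13 + 26)/6 = 90/6 = 15
te_D = (4 + 4·5 + 18)/6 = 42/6 = 7
te_E = (2 + 4·7 + 12)/6 = 42/6 = 7
te_F = (6 + 4·7 + 14)/6 = 48/6 = 8
te_G = (2 + 4·5 + 14)/6 = 36/6 = 6

Forward pass:
ES_A = 0; EF_A = 15
ES_B = 15; EF_B = 15+10 = 25
ES_C = 15; EF_C = 15+15 = 30
ES_D = 15; EF_D = 15+7 = 22
ES_E = 15; EF_E = 15+7 = 22
ES_F = 15; EF_F = 15+8 = 23
ES_G = max(EF_B=25, EF_C=30, EF_D=22, EF_E=22, EF_F=23) = 30; EF_G = 30+6 = 36
Expected project duration μ = 36 hours. Critical path: A → C → G.

Backward pass:
LF_G = 36; LS_G = 36−6 = 30
LF_F = LS_G = 30; LS_F = 30−8 = 22
LF_E = LS_G = 30; LS_E = 30−7 = 23
LF_D = LS_G = 30; LS_D = 30−7 = 23
LF_C = LS_G = 30; LS_C = 30−15 = 15
LF_B = LS_G = 30; LS_B = 30−10 = 20
LF_A = min(LS_B=20, LS_C=15, LS_D=23, LS_E=23, LS_F=22) = 15; LS_A = 15−15 = 0
Slack_E = LS_E − ES_E = 23 − 15 = 8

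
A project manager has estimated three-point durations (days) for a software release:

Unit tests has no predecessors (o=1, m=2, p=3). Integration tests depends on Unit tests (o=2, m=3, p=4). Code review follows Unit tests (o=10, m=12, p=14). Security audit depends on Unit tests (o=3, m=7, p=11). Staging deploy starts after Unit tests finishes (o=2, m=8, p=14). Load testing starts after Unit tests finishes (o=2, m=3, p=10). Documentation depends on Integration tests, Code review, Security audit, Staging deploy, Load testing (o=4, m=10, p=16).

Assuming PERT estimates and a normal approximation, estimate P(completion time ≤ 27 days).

0.920

te_Unit tests = (1 + 4·2 + 3)/6 = 12/6 = 2; σ²_Unit tests = ((3−1)/6)² = 0.111
te_Integration tests = (2 + 4·3 + 4)/6 = 18/6 = 3; σ²_Integration tests = ((4−2)/6)² = 0.111
te_Code review = (10 + 4·12 + 14)/6 = 72/6 = 12; σ²_Code review = ((14−10)/6)² = 0.444
te_Security audit = (3 + 4·7 + 11)/6 = 42/6 = 7; σ²_Security audit = ((11−3)/6)² = 1.778
te_Staging deploy = (2 + 4·8 + 14)/6 = 48/6 = 8; σ²_Staging deploy = ((14−2)/6)² = 4.000
te_Load testing = (2 + 4·3 + 10)/6 = 24/6 = 4; σ²_Load testing = ((10−2)/6)² = 1.778
te_Documentation = (4 + 4·10 + 16)/6 = 60/6 = 10; σ²_Documentation = ((16−4)/6)² = 4.000

Forward pass:
ES_Unit tests = 0; EF_Unit tests = 2
ES_Integration tests = 2; EF_Integration tests = 2+3 = 5
ES_Code review = 2; EF_Code review = 2+12 = 14
ES_Security audit = 2; EF_Security audit = 2+7 = 9
ES_Staging deploy = 2; EF_Staging deploy = 2+8 = 10
ES_Load testing = 2; EF_Load testing = 2+4 = 6
ES_Documentation = max(EF_Integration tests=5, EF_Code review=14, EF_Security audit=9, EF_Staging deploy=10, EF_Load testing=6) = 14; EF_Documentation = 14+10 = 24
Expected project duration μ = 24 days. Critical path: Unit tests → Code review → Documentation.

Variance along critical path = 0.111 + 0.444 + 4.000 = 4.556; σ = √4.556 = 2.134 days.
Z = (27 − 24) / 2.134 = 1.406
P(T ≤ 27) = Φ(1.406) ≈ 0.920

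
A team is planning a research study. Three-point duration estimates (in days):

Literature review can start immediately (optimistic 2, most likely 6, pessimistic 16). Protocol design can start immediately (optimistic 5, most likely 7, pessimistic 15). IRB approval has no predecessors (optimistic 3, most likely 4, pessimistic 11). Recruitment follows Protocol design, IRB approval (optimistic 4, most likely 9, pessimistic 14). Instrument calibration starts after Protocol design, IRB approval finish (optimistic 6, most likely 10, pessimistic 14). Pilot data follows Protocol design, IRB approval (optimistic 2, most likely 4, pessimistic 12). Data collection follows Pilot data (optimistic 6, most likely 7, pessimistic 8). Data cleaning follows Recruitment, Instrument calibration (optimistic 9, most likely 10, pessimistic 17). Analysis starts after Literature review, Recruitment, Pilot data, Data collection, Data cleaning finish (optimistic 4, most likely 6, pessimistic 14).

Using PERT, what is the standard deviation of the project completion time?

te_Literature review = (2 + 4·6 + 16)/6 = 42/6 = 7; σ²_Literature review = ((16−2)/6)² = 5.444
te_Protocol design = (5 + 4·7 + 15)/6 = 48/6 = 8; σ²_Protocol design = ((15−5)/6)² = 2.778
te_IRB approval = (3 + 4·4 + 11)/6 = 30/6 = 5; σ²_IRB approval = ((11−3)/6)² = 1.778
te_Recruitment = (4 + 4·9 + 14)/6 = 54/6 = 9; σ²_Recruitment = ((14−4)/6)² = 2.778
te_Instrument calibration = (6 + 4·10 + 14)/6 = 60/6 = 10; σ²_Instrument calibration = ((14−6)/6)² = 1.778
te_Pilot data = (2 + 4·4 + 12)/6 = 30/6 = 5; σ²_Pilot data = ((12−2)/6)² = 2.778
te_Data collection = (6 + 4·7 + 8)/6 = 42/6 = 7; σ²_Data collection = ((8−6)/6)² = 0.111
te_Data cleaning = (9 + 4·10 + 17)/6 = 66/6 = 11; σ²_Data cleaning = ((17−9)/6)² = 1.778
te_Analysis = (4 + 4·6 + 14)/6 = 42/6 = 7; σ²_Analysis = ((14−4)/6)² = 2.778

Forward pass:
ES_Literature review = 0; EF_Literature review = 7
ES_Protocol design = 0; EF_Protocol design = 8
ES_IRB approval = 0; EF_IRB approval = 5
ES_Recruitment = max(EF_Protocol design=8, EF_IRB approval=5) = 8; EF_Recruitment = 8+9 = 17
ES_Instrument calibration = max(EF_Protocol design=8, EF_IRB approval=5) = 8; EF_Instrument calibration = 8+10 = 18
ES_Pilot data = max(EF_Protocol design=8, EF_IRB approval=5) = 8; EF_Pilot data = 8+5 = 13
ES_Data collection = 13; EF_Data collection = 13+7 = 20
ES_Data cleaning = max(EF_Recruitment=17, EF_Instrument calibration=18) = 18; EF_Data cleaning = 18+11 = 29
ES_Analysis = max(EF_Literature review=7, EF_Recruitment=17, EF_Pilot data=13, EF_Data collection=20, EF_Data cleaning=29) = 29; EF_Analysis = 29+7 = 36
Expected project duration μ = 36 days. Critical path: Protocol design → Instrument calibration → Data cleaning → Analysis.

Variance along critical path = 2.778 + 1.778 + 1.778 + 2.778 = 9.111
σ = √9.111 = 3.018 days

3.02 days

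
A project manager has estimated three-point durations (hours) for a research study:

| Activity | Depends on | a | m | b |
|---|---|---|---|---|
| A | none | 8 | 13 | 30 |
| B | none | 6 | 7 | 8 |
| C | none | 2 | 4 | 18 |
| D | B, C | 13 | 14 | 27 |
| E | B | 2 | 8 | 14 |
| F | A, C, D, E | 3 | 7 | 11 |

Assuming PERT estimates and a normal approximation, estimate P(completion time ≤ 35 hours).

0.968

te_A = (8 + 4·13 + 30)/6 = 90/6 = 15; σ²_A = ((30−8)/6)² = 13.444
te_B = (6 + 4·7 + 8)/6 = 42/6 = 7; σ²_B = ((8−6)/6)² = 0.111
te_C = (2 + 4·4 + 18)/6 = 36/6 = 6; σ²_C = ((18−2)/6)² = 7.111
te_D = (13 + 4·14 + 27)/6 = 96/6 = 16; σ²_D = ((27−13)/6)² = 5.444
te_E = (2 + 4·8 + 14)/6 = 48/6 = 8; σ²_E = ((14−2)/6)² = 4.000
te_F = (3 + 4·7 + 11)/6 = 42/6 = 7; σ²_F = ((11−3)/6)² = 1.778

Forward pass:
ES_A = 0; EF_A = 15
ES_B = 0; EF_B = 7
ES_C = 0; EF_C = 6
ES_D = max(EF_B=7, EF_C=6) = 7; EF_D = 7+16 = 23
ES_E = 7; EF_E = 7+8 = 15
ES_F = max(EF_A=15, EF_C=6, EF_D=23, EF_E=15) = 23; EF_F = 23+7 = 30
Expected project duration μ = 30 hours. Critical path: B → D → F.

Variance along critical path = 0.111 + 5.444 + 1.778 = 7.333; σ = √7.333 = 2.708 hours.
Z = (35 − 30) / 2.708 = 1.846
P(T ≤ 35) = Φ(1.846) ≈ 0.968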